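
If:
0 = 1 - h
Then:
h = 1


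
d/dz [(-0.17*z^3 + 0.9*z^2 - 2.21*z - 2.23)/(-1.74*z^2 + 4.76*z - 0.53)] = (0.2958*z^4 - 1.6184*z^3 + 0.7089*z^2 - 8.7144*z + 11.7861)/(3.0276*z^4 - 16.5648*z^3 + 24.502*z^2 - 5.0456*z + 0.2809)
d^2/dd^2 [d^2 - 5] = 2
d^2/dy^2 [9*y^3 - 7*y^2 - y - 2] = 54*y - 14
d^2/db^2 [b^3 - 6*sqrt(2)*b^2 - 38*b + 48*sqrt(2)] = 6*b - 12*sqrt(2)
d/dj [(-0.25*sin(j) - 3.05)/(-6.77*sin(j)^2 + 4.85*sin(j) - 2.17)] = (-1.6925*sin(j)^2 - 41.297*sin(j) + 15.335)*cos(j)/(45.8329*sin(j)^4 - 65.669*sin(j)^3 + 52.9043*sin(j)^2 - 21.049*sin(j) + 4.7089)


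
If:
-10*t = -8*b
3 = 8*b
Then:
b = 3/8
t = 3/10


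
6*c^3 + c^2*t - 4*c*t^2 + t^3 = (-3*c + t)*(-2*c + t)*(c + t)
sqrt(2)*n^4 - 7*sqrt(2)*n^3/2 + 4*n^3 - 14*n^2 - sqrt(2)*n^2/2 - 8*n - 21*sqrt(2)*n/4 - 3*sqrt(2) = (n - 4)*(n + sqrt(2)/2)*(n + 3*sqrt(2)/2)*(sqrt(2)*n + sqrt(2)/2)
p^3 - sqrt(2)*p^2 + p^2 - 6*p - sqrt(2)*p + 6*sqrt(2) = (p - 2)*(p + 3)*(p - sqrt(2))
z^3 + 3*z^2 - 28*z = z*(z - 4)*(z + 7)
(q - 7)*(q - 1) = q^2 - 8*q + 7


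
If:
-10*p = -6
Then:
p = 3/5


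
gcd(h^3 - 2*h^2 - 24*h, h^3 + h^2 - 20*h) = h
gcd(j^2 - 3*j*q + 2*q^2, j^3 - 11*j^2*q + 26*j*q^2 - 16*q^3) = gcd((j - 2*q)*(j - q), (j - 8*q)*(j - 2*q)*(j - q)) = j^2 - 3*j*q + 2*q^2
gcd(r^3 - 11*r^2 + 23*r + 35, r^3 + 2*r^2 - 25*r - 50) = r - 5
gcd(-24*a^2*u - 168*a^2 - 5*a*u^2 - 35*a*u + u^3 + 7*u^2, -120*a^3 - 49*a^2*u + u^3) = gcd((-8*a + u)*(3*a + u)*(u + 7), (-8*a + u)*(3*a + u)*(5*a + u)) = -24*a^2 - 5*a*u + u^2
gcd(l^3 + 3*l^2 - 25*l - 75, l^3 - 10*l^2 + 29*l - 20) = l - 5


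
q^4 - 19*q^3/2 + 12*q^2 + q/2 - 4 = (q - 8)*(q - 1)^2*(q + 1/2)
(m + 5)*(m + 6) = m^2 + 11*m + 30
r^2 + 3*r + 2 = (r + 1)*(r + 2)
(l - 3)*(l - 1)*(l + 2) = l^3 - 2*l^2 - 5*l + 6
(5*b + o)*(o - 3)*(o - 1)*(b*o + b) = 5*b^2*o^3 - 15*b^2*o^2 - 5*b^2*o + 15*b^2 + b*o^4 - 3*b*o^3 - b*o^2 + 3*b*o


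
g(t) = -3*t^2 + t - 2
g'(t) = 1 - 6*t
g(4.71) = -63.84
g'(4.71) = -27.26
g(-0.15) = -2.22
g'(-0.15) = 1.90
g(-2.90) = -30.13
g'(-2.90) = 18.40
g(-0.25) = -2.44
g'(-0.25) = 2.50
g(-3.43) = -40.72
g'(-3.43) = 21.58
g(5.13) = -75.82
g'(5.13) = -29.78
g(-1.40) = -9.28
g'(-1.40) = 9.40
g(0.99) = -3.95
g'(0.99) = -4.94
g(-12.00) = -446.00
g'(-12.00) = 73.00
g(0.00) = -2.00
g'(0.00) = 1.00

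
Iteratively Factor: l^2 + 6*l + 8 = (l + 4)*(l + 2)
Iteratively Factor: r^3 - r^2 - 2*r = (r + 1)*(r^2 - 2*r) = (r - 2)*(r + 1)*(r)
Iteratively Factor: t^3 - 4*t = (t - 2)*(t^2 + 2*t) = (t - 2)*(t + 2)*(t)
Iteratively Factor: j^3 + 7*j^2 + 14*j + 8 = (j + 1)*(j^2 + 6*j + 8) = (j + 1)*(j + 2)*(j + 4)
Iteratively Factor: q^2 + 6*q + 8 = (q + 4)*(q + 2)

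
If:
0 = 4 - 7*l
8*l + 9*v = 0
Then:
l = 4/7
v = -32/63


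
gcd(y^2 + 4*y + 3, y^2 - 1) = y + 1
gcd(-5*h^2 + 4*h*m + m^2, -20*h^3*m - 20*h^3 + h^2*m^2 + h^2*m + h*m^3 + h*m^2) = 5*h + m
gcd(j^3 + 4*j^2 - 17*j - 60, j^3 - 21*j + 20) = j^2 + j - 20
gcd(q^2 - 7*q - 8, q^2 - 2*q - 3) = q + 1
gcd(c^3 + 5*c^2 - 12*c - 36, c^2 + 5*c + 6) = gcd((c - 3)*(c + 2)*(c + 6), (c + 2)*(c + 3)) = c + 2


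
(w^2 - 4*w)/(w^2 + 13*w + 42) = w*(w - 4)/(w^2 + 13*w + 42)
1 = 1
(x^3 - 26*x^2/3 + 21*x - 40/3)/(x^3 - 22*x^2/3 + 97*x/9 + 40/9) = 3*(x - 1)/(3*x + 1)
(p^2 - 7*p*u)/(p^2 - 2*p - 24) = p*(-p + 7*u)/(-p^2 + 2*p + 24)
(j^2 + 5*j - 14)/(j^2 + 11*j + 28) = (j - 2)/(j + 4)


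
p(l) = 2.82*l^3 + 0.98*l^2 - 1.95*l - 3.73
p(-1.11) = -4.21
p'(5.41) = 256.26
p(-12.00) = -4712.17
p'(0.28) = -0.74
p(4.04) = 190.34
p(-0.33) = -3.08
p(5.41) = 460.92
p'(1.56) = 21.70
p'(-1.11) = 6.30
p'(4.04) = 144.05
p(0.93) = -2.43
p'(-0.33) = -1.68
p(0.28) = -4.14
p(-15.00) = -9271.48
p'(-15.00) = 1872.15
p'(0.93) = 7.19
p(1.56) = 6.32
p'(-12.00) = 1192.77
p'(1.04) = 9.24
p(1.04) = -1.53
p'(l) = 8.46*l^2 + 1.96*l - 1.95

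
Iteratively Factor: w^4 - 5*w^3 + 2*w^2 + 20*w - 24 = (w - 2)*(w^3 - 3*w^2 - 4*w + 12) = (w - 3)*(w - 2)*(w^2 - 4) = (w - 3)*(w - 2)*(w + 2)*(w - 2)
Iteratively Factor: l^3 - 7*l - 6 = (l - 3)*(l^2 + 3*l + 2) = (l - 3)*(l + 2)*(l + 1)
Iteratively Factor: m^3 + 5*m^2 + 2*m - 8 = (m - 1)*(m^2 + 6*m + 8) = (m - 1)*(m + 4)*(m + 2)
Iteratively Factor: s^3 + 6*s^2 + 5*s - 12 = (s + 4)*(s^2 + 2*s - 3) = (s - 1)*(s + 4)*(s + 3)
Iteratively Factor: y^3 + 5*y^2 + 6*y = (y + 3)*(y^2 + 2*y) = y*(y + 3)*(y + 2)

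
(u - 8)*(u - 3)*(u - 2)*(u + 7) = u^4 - 6*u^3 - 45*u^2 + 274*u - 336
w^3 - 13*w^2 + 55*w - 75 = (w - 5)^2*(w - 3)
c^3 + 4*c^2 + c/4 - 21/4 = (c - 1)*(c + 3/2)*(c + 7/2)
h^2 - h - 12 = (h - 4)*(h + 3)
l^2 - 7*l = l*(l - 7)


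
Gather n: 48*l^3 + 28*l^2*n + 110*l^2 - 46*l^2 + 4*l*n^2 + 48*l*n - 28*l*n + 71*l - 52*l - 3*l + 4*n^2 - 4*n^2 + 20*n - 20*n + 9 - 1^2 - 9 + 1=48*l^3 + 64*l^2 + 4*l*n^2 + 16*l + n*(28*l^2 + 20*l)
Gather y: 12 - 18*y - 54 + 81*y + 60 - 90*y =18 - 27*y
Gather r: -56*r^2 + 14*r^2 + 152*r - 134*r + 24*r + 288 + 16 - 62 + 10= -42*r^2 + 42*r + 252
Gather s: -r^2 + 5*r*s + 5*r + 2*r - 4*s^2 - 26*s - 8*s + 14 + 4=-r^2 + 7*r - 4*s^2 + s*(5*r - 34) + 18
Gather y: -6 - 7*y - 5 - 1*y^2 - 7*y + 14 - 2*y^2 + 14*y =3 - 3*y^2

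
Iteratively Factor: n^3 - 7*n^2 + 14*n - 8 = (n - 2)*(n^2 - 5*n + 4) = (n - 2)*(n - 1)*(n - 4)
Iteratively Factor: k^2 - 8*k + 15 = (k - 5)*(k - 3)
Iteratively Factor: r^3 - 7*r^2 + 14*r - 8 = (r - 2)*(r^2 - 5*r + 4) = (r - 2)*(r - 1)*(r - 4)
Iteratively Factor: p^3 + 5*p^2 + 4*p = (p + 4)*(p^2 + p) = p*(p + 4)*(p + 1)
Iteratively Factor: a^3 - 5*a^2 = (a - 5)*(a^2) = a*(a - 5)*(a)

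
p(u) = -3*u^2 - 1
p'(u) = -6*u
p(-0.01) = -1.00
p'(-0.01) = 0.06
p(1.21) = -5.39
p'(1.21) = -7.26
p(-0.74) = -2.64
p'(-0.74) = 4.44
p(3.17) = -31.15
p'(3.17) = -19.02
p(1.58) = -8.49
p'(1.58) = -9.48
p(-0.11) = -1.04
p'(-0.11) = 0.66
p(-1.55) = -8.21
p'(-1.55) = 9.30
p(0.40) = -1.48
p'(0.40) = -2.40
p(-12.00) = -433.00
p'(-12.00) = 72.00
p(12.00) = -433.00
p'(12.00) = -72.00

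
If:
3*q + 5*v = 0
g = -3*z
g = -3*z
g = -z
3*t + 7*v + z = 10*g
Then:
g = 0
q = -5*v/3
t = -7*v/3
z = 0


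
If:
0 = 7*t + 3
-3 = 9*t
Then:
No Solution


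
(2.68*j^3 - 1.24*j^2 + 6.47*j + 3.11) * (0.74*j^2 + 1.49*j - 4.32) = 1.9832*j^5 + 3.0756*j^4 - 8.6374*j^3 + 17.2985*j^2 - 23.3165*j - 13.4352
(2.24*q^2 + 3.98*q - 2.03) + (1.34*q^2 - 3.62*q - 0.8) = 3.58*q^2 + 0.36*q - 2.83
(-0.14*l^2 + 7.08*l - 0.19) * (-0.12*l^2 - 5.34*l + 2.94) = 0.0168*l^4 - 0.102*l^3 - 38.196*l^2 + 21.8298*l - 0.5586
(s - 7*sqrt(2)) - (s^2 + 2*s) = -s^2 - s - 7*sqrt(2)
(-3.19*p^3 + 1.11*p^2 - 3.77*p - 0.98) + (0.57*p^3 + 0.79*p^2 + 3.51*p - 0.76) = -2.62*p^3 + 1.9*p^2 - 0.26*p - 1.74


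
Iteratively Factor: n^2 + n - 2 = (n + 2)*(n - 1)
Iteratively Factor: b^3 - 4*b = (b)*(b^2 - 4) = b*(b - 2)*(b + 2)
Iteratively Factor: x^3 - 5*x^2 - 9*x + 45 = (x - 5)*(x^2 - 9) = (x - 5)*(x + 3)*(x - 3)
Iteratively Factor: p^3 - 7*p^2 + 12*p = (p)*(p^2 - 7*p + 12) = p*(p - 4)*(p - 3)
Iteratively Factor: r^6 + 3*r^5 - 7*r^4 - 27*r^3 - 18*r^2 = (r)*(r^5 + 3*r^4 - 7*r^3 - 27*r^2 - 18*r) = r*(r + 3)*(r^4 - 7*r^2 - 6*r) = r*(r + 1)*(r + 3)*(r^3 - r^2 - 6*r) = r*(r + 1)*(r + 2)*(r + 3)*(r^2 - 3*r) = r^2*(r + 1)*(r + 2)*(r + 3)*(r - 3)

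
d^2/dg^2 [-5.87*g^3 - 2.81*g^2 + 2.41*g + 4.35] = -35.22*g - 5.62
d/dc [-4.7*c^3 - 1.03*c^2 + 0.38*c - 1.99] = -14.1*c^2 - 2.06*c + 0.38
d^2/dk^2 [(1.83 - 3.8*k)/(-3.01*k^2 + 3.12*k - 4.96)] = ((34.7286 - 68.628*k)*(3.01*k^2 - 3.12*k + 4.96) + (3.8*k - 1.83)*(6.02*k - 3.12)*(12.04*k - 6.24))/(3.01*k^2 - 3.12*k + 4.96)^3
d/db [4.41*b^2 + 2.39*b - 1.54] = 8.82*b + 2.39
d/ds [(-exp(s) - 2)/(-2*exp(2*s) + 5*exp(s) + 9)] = (-(exp(s) + 2)*(4*exp(s) - 5) + 2*exp(2*s) - 5*exp(s) - 9)*exp(s)/(-2*exp(2*s) + 5*exp(s) + 9)^2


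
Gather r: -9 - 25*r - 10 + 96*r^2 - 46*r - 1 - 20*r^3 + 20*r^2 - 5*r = -20*r^3 + 116*r^2 - 76*r - 20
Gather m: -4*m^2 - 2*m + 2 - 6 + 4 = -4*m^2 - 2*m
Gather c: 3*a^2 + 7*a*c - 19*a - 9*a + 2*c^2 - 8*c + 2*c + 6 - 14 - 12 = 3*a^2 - 28*a + 2*c^2 + c*(7*a - 6) - 20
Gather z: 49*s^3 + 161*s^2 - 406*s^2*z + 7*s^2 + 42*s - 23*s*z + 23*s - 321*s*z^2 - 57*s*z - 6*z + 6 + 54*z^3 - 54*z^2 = 49*s^3 + 168*s^2 + 65*s + 54*z^3 + z^2*(-321*s - 54) + z*(-406*s^2 - 80*s - 6) + 6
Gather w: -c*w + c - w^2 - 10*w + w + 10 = c - w^2 + w*(-c - 9) + 10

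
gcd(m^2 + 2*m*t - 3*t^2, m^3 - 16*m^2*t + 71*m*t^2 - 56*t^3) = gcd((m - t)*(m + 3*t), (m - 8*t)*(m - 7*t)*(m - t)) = -m + t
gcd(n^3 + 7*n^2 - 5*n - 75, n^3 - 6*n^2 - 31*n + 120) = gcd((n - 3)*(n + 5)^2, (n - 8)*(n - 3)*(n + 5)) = n^2 + 2*n - 15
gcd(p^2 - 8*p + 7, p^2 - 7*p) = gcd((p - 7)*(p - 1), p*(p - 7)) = p - 7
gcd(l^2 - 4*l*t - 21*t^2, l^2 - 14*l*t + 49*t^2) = -l + 7*t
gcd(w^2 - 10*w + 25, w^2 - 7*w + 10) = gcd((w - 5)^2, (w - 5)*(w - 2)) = w - 5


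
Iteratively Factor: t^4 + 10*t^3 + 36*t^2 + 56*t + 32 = (t + 4)*(t^3 + 6*t^2 + 12*t + 8) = (t + 2)*(t + 4)*(t^2 + 4*t + 4) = (t + 2)^2*(t + 4)*(t + 2)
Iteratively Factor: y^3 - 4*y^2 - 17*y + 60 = (y - 3)*(y^2 - y - 20) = (y - 5)*(y - 3)*(y + 4)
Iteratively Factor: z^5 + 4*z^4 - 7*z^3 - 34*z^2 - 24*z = (z)*(z^4 + 4*z^3 - 7*z^2 - 34*z - 24) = z*(z - 3)*(z^3 + 7*z^2 + 14*z + 8) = z*(z - 3)*(z + 1)*(z^2 + 6*z + 8) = z*(z - 3)*(z + 1)*(z + 4)*(z + 2)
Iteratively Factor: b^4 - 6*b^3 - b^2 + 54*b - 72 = (b - 4)*(b^3 - 2*b^2 - 9*b + 18) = (b - 4)*(b - 3)*(b^2 + b - 6) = (b - 4)*(b - 3)*(b + 3)*(b - 2)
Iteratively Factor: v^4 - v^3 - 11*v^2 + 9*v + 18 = (v + 1)*(v^3 - 2*v^2 - 9*v + 18) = (v + 1)*(v + 3)*(v^2 - 5*v + 6) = (v - 2)*(v + 1)*(v + 3)*(v - 3)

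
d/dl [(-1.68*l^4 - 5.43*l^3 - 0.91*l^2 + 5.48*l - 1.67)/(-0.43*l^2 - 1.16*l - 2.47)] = (1.4448*l^5 + 8.1813*l^4 + 29.196*l^3 + 43.6483*l^2 + 3.0592*l - 15.4728)/(0.1849*l^4 + 0.9976*l^3 + 3.4698*l^2 + 5.7304*l + 6.1009)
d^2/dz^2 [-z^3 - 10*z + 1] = -6*z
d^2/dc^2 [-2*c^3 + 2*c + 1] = -12*c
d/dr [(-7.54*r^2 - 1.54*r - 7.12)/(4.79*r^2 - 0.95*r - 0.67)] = (14.5396*r^2 + 78.3132*r - 5.7322)/(22.9441*r^4 - 9.101*r^3 - 5.5161*r^2 + 1.273*r + 0.4489)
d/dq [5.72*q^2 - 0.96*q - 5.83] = 11.44*q - 0.96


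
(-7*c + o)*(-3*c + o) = 21*c^2 - 10*c*o + o^2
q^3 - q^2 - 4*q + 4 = (q - 2)*(q - 1)*(q + 2)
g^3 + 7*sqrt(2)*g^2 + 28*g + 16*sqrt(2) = (g + sqrt(2))*(g + 2*sqrt(2))*(g + 4*sqrt(2))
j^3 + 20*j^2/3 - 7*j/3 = j*(j - 1/3)*(j + 7)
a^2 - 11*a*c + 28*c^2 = (a - 7*c)*(a - 4*c)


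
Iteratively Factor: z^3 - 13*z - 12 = (z + 3)*(z^2 - 3*z - 4) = (z - 4)*(z + 3)*(z + 1)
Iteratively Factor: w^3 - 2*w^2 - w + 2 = (w + 1)*(w^2 - 3*w + 2) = (w - 2)*(w + 1)*(w - 1)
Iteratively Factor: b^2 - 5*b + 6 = (b - 3)*(b - 2)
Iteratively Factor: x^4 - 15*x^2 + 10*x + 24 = (x + 1)*(x^3 - x^2 - 14*x + 24) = (x + 1)*(x + 4)*(x^2 - 5*x + 6) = (x - 2)*(x + 1)*(x + 4)*(x - 3)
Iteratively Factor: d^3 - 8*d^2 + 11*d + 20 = (d - 4)*(d^2 - 4*d - 5) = (d - 4)*(d + 1)*(d - 5)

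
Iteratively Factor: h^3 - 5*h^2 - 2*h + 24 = (h - 4)*(h^2 - h - 6) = (h - 4)*(h + 2)*(h - 3)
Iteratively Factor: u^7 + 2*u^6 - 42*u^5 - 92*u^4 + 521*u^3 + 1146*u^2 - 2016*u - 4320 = (u + 2)*(u^6 - 42*u^4 - 8*u^3 + 537*u^2 + 72*u - 2160) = (u + 2)*(u + 4)*(u^5 - 4*u^4 - 26*u^3 + 96*u^2 + 153*u - 540) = (u + 2)*(u + 4)^2*(u^4 - 8*u^3 + 6*u^2 + 72*u - 135) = (u - 3)*(u + 2)*(u + 4)^2*(u^3 - 5*u^2 - 9*u + 45) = (u - 5)*(u - 3)*(u + 2)*(u + 4)^2*(u^2 - 9) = (u - 5)*(u - 3)*(u + 2)*(u + 3)*(u + 4)^2*(u - 3)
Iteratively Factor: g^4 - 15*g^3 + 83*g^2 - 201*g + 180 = (g - 3)*(g^3 - 12*g^2 + 47*g - 60) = (g - 5)*(g - 3)*(g^2 - 7*g + 12) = (g - 5)*(g - 3)^2*(g - 4)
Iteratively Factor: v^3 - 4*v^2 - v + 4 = (v + 1)*(v^2 - 5*v + 4) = (v - 4)*(v + 1)*(v - 1)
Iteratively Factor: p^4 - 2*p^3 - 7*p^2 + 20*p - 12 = (p + 3)*(p^3 - 5*p^2 + 8*p - 4) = (p - 2)*(p + 3)*(p^2 - 3*p + 2) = (p - 2)^2*(p + 3)*(p - 1)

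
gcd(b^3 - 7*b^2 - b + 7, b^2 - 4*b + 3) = b - 1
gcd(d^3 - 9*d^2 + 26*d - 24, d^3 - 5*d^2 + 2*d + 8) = d^2 - 6*d + 8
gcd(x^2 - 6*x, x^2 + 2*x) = x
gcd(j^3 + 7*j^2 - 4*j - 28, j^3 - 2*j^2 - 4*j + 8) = j^2 - 4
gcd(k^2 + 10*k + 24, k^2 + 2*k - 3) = 1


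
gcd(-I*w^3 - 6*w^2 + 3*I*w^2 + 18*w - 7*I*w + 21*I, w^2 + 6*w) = 1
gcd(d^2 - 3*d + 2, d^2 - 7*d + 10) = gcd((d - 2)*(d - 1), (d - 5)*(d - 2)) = d - 2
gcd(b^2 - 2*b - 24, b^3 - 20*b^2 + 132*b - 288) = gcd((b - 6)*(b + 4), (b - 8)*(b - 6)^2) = b - 6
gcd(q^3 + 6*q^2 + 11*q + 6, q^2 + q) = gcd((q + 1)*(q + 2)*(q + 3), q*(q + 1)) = q + 1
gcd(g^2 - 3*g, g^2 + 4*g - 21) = g - 3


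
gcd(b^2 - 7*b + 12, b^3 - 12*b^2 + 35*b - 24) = b - 3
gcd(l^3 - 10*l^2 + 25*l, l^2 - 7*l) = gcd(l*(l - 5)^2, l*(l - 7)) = l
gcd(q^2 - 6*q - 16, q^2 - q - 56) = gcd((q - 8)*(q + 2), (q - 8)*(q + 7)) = q - 8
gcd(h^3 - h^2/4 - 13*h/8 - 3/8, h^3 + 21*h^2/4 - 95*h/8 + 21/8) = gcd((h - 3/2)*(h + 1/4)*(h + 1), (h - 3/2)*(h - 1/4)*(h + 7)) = h - 3/2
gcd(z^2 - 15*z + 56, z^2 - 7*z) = z - 7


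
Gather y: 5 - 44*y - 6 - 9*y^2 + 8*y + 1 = -9*y^2 - 36*y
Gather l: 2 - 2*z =2 - 2*z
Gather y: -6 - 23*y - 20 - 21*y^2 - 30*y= -21*y^2 - 53*y - 26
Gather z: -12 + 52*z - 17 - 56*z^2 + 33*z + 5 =-56*z^2 + 85*z - 24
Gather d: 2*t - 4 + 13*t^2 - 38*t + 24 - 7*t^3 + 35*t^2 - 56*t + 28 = -7*t^3 + 48*t^2 - 92*t + 48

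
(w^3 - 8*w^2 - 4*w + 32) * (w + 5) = w^4 - 3*w^3 - 44*w^2 + 12*w + 160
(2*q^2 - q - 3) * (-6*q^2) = -12*q^4 + 6*q^3 + 18*q^2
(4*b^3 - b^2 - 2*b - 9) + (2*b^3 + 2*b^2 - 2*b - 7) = 6*b^3 + b^2 - 4*b - 16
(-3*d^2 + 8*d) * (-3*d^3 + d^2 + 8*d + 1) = 9*d^5 - 27*d^4 - 16*d^3 + 61*d^2 + 8*d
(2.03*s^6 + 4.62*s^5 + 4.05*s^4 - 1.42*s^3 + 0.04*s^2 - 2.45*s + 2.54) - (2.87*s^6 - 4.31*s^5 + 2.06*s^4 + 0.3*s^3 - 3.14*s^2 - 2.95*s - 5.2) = -0.84*s^6 + 8.93*s^5 + 1.99*s^4 - 1.72*s^3 + 3.18*s^2 + 0.5*s + 7.74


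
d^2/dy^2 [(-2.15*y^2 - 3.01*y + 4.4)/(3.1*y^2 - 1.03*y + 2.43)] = (2.8421709430404e-14*y^4 - 71.5821*y^3 + 350.8797*y^2 + 51.75078*y - 97.413008)/(29.791*y^6 - 29.6949*y^5 + 79.92327*y^4 - 47.646667*y^3 + 62.649531*y^2 - 18.246141*y + 14.348907)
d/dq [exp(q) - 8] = exp(q)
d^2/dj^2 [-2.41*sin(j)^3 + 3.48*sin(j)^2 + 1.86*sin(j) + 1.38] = -0.0524999999999984*sin(j) - 5.4225*sin(3*j) + 6.96*cos(2*j)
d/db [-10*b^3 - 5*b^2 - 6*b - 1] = -30*b^2 - 10*b - 6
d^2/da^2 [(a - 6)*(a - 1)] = 2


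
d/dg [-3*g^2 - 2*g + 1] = -6*g - 2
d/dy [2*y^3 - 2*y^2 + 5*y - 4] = 6*y^2 - 4*y + 5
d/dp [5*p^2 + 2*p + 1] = 10*p + 2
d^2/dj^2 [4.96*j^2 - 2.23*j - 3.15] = 9.92000000000000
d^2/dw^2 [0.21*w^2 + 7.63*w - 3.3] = 0.420000000000000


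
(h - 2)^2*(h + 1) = h^3 - 3*h^2 + 4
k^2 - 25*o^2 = (k - 5*o)*(k + 5*o)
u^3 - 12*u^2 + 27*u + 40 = (u - 8)*(u - 5)*(u + 1)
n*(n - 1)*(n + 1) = n^3 - n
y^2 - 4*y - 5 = (y - 5)*(y + 1)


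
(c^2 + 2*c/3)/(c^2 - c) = (c + 2/3)/(c - 1)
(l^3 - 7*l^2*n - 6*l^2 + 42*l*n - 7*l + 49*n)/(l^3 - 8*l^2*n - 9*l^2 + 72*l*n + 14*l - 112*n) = (l^2 - 7*l*n + l - 7*n)/(l^2 - 8*l*n - 2*l + 16*n)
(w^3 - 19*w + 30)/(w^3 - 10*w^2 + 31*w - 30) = (w + 5)/(w - 5)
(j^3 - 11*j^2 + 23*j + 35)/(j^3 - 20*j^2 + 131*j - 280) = (j + 1)/(j - 8)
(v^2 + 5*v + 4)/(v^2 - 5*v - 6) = (v + 4)/(v - 6)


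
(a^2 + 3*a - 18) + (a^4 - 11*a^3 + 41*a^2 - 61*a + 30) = a^4 - 11*a^3 + 42*a^2 - 58*a + 12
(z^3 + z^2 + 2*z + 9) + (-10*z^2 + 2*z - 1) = z^3 - 9*z^2 + 4*z + 8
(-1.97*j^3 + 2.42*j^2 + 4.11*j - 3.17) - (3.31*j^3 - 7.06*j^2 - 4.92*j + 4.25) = -5.28*j^3 + 9.48*j^2 + 9.03*j - 7.42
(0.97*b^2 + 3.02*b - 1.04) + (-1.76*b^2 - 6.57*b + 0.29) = -0.79*b^2 - 3.55*b - 0.75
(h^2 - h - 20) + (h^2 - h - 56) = 2*h^2 - 2*h - 76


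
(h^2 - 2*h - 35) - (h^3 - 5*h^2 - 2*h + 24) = -h^3 + 6*h^2 - 59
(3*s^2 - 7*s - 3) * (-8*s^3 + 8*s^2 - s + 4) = -24*s^5 + 80*s^4 - 35*s^3 - 5*s^2 - 25*s - 12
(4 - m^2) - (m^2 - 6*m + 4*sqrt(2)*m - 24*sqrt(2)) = -2*m^2 - 4*sqrt(2)*m + 6*m + 4 + 24*sqrt(2)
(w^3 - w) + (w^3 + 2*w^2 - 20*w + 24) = 2*w^3 + 2*w^2 - 21*w + 24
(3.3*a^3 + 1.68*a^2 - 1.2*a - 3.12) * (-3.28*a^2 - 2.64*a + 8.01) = -10.824*a^5 - 14.2224*a^4 + 25.9338*a^3 + 26.8584*a^2 - 1.3752*a - 24.9912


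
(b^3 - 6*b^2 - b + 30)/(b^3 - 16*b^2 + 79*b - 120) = (b + 2)/(b - 8)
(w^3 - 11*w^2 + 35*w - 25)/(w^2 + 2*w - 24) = (w^3 - 11*w^2 + 35*w - 25)/(w^2 + 2*w - 24)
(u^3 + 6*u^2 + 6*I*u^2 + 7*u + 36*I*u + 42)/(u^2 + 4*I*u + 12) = (u^3 + 6*u^2*(1 + I) + u*(7 + 36*I) + 42)/(u^2 + 4*I*u + 12)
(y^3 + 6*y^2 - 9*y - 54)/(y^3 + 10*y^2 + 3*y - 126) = (y + 3)/(y + 7)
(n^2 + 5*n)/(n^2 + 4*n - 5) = n/(n - 1)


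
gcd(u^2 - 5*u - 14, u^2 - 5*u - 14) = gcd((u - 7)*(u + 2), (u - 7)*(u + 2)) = u^2 - 5*u - 14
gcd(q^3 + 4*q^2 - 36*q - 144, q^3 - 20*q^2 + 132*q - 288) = q - 6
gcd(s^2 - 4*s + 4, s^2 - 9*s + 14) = s - 2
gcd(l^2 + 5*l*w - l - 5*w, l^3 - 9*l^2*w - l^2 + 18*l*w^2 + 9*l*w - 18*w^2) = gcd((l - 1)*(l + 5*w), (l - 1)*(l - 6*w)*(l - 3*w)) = l - 1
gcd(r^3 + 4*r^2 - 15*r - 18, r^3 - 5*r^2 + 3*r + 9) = r^2 - 2*r - 3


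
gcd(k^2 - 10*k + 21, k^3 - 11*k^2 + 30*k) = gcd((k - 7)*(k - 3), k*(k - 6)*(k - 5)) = 1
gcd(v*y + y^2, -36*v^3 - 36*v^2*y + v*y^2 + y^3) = v + y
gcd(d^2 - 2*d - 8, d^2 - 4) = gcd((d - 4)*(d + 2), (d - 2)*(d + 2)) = d + 2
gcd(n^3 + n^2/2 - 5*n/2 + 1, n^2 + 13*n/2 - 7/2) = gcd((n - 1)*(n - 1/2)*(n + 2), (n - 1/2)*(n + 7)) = n - 1/2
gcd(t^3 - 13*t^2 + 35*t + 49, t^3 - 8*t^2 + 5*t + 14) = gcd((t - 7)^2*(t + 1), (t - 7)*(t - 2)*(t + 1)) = t^2 - 6*t - 7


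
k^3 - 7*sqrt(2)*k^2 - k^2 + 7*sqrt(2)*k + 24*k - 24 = (k - 1)*(k - 4*sqrt(2))*(k - 3*sqrt(2))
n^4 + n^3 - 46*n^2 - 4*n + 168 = (n - 6)*(n - 2)*(n + 2)*(n + 7)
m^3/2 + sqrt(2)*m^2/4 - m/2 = m*(m/2 + sqrt(2)/2)*(m - sqrt(2)/2)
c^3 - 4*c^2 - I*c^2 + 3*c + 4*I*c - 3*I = (c - 3)*(c - 1)*(c - I)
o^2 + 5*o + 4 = (o + 1)*(o + 4)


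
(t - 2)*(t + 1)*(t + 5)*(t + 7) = t^4 + 11*t^3 + 21*t^2 - 59*t - 70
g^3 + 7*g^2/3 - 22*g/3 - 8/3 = (g - 2)*(g + 1/3)*(g + 4)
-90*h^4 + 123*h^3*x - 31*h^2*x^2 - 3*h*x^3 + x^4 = (-5*h + x)*(-3*h + x)*(-h + x)*(6*h + x)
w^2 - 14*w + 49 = (w - 7)^2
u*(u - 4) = u^2 - 4*u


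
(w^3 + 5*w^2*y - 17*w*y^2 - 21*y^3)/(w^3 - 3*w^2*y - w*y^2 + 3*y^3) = (-w - 7*y)/(-w + y)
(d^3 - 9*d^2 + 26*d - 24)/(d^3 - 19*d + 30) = (d - 4)/(d + 5)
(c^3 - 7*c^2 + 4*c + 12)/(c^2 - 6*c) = c - 1 - 2/c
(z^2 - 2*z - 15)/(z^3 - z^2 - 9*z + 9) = (z - 5)/(z^2 - 4*z + 3)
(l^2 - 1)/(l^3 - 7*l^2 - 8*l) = (l - 1)/(l*(l - 8))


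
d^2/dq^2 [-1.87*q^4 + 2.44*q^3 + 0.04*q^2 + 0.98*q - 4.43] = -22.44*q^2 + 14.64*q + 0.08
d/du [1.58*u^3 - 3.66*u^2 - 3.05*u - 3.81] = 4.74*u^2 - 7.32*u - 3.05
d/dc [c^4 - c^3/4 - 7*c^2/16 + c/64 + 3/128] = 4*c^3 - 3*c^2/4 - 7*c/8 + 1/64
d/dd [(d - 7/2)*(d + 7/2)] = 2*d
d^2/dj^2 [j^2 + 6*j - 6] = 2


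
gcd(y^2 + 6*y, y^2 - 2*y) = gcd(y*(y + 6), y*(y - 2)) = y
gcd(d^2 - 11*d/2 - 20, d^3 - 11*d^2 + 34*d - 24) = 1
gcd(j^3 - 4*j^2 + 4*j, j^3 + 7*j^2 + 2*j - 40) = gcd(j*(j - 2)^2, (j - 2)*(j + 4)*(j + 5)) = j - 2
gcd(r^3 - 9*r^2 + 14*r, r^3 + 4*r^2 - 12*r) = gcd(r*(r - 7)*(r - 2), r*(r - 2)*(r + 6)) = r^2 - 2*r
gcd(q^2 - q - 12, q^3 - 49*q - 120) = q + 3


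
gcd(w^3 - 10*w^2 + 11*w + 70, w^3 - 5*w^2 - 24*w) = 1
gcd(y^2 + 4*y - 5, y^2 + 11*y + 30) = y + 5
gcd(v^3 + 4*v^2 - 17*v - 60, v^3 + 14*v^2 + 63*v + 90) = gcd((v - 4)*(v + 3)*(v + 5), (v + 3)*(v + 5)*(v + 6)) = v^2 + 8*v + 15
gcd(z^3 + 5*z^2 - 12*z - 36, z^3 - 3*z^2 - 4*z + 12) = z^2 - z - 6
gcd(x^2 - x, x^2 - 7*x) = x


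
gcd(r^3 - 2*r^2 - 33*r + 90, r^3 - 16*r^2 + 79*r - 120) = r^2 - 8*r + 15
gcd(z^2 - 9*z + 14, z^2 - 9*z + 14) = z^2 - 9*z + 14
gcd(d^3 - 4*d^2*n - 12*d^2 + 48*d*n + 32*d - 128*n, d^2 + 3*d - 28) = d - 4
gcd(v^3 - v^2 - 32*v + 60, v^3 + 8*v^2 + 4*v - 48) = v^2 + 4*v - 12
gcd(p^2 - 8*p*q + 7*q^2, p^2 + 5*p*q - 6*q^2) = p - q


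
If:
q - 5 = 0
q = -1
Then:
No Solution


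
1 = 1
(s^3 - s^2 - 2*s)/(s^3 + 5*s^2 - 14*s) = (s + 1)/(s + 7)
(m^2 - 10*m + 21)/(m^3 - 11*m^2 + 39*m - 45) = (m - 7)/(m^2 - 8*m + 15)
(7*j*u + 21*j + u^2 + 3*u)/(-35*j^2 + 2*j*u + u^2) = (u + 3)/(-5*j + u)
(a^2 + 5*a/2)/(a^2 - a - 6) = a*(2*a + 5)/(2*(a^2 - a - 6))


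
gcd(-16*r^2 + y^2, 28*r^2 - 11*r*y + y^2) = -4*r + y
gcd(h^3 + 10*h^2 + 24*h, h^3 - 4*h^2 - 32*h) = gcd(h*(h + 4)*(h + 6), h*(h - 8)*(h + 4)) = h^2 + 4*h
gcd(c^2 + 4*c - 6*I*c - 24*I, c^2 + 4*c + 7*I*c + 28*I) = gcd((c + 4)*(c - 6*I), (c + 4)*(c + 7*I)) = c + 4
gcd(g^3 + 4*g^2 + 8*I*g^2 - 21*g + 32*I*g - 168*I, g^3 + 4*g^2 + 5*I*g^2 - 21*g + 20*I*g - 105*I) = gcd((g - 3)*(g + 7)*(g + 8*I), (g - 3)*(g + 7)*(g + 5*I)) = g^2 + 4*g - 21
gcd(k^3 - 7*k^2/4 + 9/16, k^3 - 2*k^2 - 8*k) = 1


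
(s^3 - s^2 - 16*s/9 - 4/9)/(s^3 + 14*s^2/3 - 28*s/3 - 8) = (s + 1/3)/(s + 6)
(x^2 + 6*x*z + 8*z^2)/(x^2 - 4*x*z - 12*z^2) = (x + 4*z)/(x - 6*z)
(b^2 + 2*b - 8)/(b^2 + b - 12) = (b - 2)/(b - 3)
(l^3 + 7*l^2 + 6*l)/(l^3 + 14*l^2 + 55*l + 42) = l/(l + 7)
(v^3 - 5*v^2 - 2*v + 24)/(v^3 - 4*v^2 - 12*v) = (v^2 - 7*v + 12)/(v*(v - 6))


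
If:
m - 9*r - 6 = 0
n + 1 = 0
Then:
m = 9*r + 6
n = -1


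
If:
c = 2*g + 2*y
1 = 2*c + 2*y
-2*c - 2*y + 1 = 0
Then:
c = 1/2 - y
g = 1/4 - 3*y/2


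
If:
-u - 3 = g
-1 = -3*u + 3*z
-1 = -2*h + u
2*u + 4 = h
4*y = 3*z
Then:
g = -2/3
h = -2/3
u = -7/3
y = -2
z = -8/3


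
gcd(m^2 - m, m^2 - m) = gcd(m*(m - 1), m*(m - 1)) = m^2 - m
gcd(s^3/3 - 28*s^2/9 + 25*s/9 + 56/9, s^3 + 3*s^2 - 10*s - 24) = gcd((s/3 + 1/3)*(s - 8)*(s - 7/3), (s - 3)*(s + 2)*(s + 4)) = 1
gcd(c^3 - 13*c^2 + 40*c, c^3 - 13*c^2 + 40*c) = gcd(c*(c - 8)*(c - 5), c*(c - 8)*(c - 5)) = c^3 - 13*c^2 + 40*c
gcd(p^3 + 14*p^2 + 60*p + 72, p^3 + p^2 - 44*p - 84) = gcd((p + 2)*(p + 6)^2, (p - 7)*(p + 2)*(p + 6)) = p^2 + 8*p + 12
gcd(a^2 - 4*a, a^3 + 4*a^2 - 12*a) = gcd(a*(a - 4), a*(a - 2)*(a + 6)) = a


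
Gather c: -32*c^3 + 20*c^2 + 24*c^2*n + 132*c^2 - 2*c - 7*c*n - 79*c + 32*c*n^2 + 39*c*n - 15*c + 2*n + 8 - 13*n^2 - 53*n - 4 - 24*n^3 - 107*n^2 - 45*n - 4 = -32*c^3 + c^2*(24*n + 152) + c*(32*n^2 + 32*n - 96) - 24*n^3 - 120*n^2 - 96*n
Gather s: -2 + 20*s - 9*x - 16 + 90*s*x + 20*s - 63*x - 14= s*(90*x + 40) - 72*x - 32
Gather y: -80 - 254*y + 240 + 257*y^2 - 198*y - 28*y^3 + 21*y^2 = -28*y^3 + 278*y^2 - 452*y + 160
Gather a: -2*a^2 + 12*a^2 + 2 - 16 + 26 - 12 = 10*a^2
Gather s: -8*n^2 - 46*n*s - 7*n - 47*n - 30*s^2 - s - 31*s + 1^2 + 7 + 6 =-8*n^2 - 54*n - 30*s^2 + s*(-46*n - 32) + 14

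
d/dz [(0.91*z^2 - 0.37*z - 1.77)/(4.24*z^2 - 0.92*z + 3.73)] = (0.7316*z^2 + 21.7982*z - 3.0085)/(17.9776*z^4 - 7.8016*z^3 + 32.4768*z^2 - 6.8632*z + 13.9129)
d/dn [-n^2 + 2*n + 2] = 2 - 2*n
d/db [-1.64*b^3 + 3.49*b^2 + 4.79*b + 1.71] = -4.92*b^2 + 6.98*b + 4.79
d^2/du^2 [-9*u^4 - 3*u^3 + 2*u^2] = -108*u^2 - 18*u + 4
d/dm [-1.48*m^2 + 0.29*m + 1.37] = 0.29 - 2.96*m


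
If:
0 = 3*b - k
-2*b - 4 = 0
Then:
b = -2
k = -6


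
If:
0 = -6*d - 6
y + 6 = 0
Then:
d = -1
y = -6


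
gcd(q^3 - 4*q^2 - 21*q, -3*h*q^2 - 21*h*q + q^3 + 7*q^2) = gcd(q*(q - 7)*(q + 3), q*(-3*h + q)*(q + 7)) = q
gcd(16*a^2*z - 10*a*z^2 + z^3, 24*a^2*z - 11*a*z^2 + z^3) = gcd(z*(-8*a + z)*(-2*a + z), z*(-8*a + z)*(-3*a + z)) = -8*a*z + z^2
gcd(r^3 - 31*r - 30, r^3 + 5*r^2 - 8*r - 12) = r + 1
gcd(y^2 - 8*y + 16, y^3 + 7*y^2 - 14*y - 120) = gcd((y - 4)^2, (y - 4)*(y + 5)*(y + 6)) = y - 4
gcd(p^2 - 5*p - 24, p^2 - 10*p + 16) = p - 8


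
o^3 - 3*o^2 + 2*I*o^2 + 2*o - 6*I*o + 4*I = (o - 2)*(o - 1)*(o + 2*I)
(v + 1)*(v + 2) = v^2 + 3*v + 2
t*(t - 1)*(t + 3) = t^3 + 2*t^2 - 3*t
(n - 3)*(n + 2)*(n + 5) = n^3 + 4*n^2 - 11*n - 30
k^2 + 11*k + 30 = (k + 5)*(k + 6)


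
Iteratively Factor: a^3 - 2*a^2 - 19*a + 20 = (a - 5)*(a^2 + 3*a - 4) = (a - 5)*(a - 1)*(a + 4)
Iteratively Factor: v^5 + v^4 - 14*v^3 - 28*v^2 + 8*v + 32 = (v + 2)*(v^4 - v^3 - 12*v^2 - 4*v + 16) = (v - 4)*(v + 2)*(v^3 + 3*v^2 - 4) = (v - 4)*(v + 2)^2*(v^2 + v - 2) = (v - 4)*(v + 2)^3*(v - 1)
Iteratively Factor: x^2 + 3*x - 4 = (x + 4)*(x - 1)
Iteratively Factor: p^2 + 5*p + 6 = (p + 3)*(p + 2)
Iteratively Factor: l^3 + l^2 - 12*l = (l)*(l^2 + l - 12) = l*(l - 3)*(l + 4)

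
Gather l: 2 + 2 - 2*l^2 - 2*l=-2*l^2 - 2*l + 4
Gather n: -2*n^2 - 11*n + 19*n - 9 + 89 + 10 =-2*n^2 + 8*n + 90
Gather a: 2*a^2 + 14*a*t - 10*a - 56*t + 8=2*a^2 + a*(14*t - 10) - 56*t + 8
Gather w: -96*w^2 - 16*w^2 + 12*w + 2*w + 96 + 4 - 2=-112*w^2 + 14*w + 98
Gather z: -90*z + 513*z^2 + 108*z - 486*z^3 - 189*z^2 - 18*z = -486*z^3 + 324*z^2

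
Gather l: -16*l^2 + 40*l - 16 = -16*l^2 + 40*l - 16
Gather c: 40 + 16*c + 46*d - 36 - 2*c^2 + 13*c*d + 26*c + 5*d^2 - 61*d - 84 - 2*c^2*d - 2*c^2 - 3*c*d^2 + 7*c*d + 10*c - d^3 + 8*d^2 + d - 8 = c^2*(-2*d - 4) + c*(-3*d^2 + 20*d + 52) - d^3 + 13*d^2 - 14*d - 88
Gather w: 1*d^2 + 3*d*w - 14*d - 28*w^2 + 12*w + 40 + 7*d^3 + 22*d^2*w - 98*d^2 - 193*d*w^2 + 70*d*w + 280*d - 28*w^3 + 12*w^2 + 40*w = 7*d^3 - 97*d^2 + 266*d - 28*w^3 + w^2*(-193*d - 16) + w*(22*d^2 + 73*d + 52) + 40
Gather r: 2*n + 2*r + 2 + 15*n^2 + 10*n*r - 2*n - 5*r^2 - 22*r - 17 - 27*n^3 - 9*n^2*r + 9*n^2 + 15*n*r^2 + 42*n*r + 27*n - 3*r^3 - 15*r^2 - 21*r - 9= -27*n^3 + 24*n^2 + 27*n - 3*r^3 + r^2*(15*n - 20) + r*(-9*n^2 + 52*n - 41) - 24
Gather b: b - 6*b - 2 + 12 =10 - 5*b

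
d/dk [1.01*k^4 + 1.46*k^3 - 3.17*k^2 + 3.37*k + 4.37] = 4.04*k^3 + 4.38*k^2 - 6.34*k + 3.37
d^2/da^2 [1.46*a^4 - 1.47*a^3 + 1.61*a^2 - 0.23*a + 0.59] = 17.52*a^2 - 8.82*a + 3.22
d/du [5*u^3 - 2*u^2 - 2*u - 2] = 15*u^2 - 4*u - 2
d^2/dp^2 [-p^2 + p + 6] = -2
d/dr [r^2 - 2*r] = 2*r - 2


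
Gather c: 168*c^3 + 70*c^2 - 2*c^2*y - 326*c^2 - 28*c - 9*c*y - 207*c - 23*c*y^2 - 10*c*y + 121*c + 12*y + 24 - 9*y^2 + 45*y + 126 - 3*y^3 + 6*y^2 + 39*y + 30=168*c^3 + c^2*(-2*y - 256) + c*(-23*y^2 - 19*y - 114) - 3*y^3 - 3*y^2 + 96*y + 180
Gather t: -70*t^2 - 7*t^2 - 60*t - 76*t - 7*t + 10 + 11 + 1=-77*t^2 - 143*t + 22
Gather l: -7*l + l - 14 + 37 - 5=18 - 6*l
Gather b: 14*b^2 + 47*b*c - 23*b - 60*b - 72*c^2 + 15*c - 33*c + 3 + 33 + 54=14*b^2 + b*(47*c - 83) - 72*c^2 - 18*c + 90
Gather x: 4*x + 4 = 4*x + 4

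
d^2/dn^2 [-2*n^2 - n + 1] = -4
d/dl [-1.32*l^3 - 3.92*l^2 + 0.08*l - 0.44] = -3.96*l^2 - 7.84*l + 0.08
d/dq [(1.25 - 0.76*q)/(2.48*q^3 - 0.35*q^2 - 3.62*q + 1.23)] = (3.7696*q^3 - 9.566*q^2 + 0.875*q + 3.5902)/(6.1504*q^6 - 1.736*q^5 - 17.8327*q^4 + 8.6348*q^3 + 12.2434*q^2 - 8.9052*q + 1.5129)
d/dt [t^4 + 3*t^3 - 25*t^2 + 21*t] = 4*t^3 + 9*t^2 - 50*t + 21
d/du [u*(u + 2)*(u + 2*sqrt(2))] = 3*u^2 + 4*u + 4*sqrt(2)*u + 4*sqrt(2)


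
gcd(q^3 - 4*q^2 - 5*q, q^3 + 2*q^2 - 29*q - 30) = q^2 - 4*q - 5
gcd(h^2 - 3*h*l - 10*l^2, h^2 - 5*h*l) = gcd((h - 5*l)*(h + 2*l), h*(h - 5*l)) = h - 5*l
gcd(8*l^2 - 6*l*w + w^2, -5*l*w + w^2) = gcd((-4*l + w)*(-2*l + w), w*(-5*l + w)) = 1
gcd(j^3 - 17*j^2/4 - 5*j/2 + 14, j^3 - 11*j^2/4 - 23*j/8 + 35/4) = j^2 - j/4 - 7/2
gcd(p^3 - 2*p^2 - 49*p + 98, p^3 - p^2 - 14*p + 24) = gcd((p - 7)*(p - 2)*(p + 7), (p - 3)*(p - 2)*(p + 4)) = p - 2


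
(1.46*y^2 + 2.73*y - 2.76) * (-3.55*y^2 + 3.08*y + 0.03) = -5.183*y^4 - 5.1947*y^3 + 18.2502*y^2 - 8.4189*y - 0.0828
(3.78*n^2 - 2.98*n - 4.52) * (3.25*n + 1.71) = 12.285*n^3 - 3.2212*n^2 - 19.7858*n - 7.7292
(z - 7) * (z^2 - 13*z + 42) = z^3 - 20*z^2 + 133*z - 294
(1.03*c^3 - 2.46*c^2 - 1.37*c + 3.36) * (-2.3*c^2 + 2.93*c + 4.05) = -2.369*c^5 + 8.6759*c^4 + 0.114699999999999*c^3 - 21.7051*c^2 + 4.2963*c + 13.608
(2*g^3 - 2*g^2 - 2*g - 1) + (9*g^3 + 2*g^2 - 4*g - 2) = 11*g^3 - 6*g - 3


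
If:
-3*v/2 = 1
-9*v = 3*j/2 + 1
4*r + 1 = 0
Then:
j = 10/3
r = -1/4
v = -2/3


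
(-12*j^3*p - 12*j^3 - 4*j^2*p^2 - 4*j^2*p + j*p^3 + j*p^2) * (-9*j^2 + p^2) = 108*j^5*p + 108*j^5 + 36*j^4*p^2 + 36*j^4*p - 21*j^3*p^3 - 21*j^3*p^2 - 4*j^2*p^4 - 4*j^2*p^3 + j*p^5 + j*p^4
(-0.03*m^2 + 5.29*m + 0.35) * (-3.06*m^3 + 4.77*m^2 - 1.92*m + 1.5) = 0.0918*m^5 - 16.3305*m^4 + 24.2199*m^3 - 8.5323*m^2 + 7.263*m + 0.525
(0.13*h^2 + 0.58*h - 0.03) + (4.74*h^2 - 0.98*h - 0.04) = 4.87*h^2 - 0.4*h - 0.07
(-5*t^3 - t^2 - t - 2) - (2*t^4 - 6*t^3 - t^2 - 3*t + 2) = -2*t^4 + t^3 + 2*t - 4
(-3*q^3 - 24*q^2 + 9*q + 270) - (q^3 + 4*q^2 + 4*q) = -4*q^3 - 28*q^2 + 5*q + 270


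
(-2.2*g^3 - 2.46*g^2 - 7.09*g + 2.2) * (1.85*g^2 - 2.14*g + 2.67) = -4.07*g^5 + 0.157000000000001*g^4 - 13.7261*g^3 + 12.6744*g^2 - 23.6383*g + 5.874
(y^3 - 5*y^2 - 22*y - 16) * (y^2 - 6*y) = y^5 - 11*y^4 + 8*y^3 + 116*y^2 + 96*y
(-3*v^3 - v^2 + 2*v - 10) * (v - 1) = -3*v^4 + 2*v^3 + 3*v^2 - 12*v + 10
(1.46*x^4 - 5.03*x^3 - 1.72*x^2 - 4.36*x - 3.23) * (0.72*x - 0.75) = 1.0512*x^5 - 4.7166*x^4 + 2.5341*x^3 - 1.8492*x^2 + 0.9444*x + 2.4225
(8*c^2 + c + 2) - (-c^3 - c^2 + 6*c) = c^3 + 9*c^2 - 5*c + 2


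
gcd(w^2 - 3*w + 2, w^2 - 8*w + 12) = w - 2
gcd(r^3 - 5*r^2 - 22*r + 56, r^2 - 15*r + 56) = r - 7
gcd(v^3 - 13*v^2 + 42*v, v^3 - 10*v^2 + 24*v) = v^2 - 6*v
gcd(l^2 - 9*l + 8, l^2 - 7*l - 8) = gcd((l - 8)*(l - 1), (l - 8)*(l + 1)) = l - 8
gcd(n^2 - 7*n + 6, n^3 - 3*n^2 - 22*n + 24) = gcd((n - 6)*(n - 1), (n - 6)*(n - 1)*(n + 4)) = n^2 - 7*n + 6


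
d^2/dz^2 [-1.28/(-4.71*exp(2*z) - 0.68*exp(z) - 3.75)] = (1.28*(9.42*exp(z) + 0.68)*(18.84*exp(z) + 1.36)*exp(z) - (24.1152*exp(z) + 0.8704)*(4.71*exp(2*z) + 0.68*exp(z) + 3.75))*exp(z)/(4.71*exp(2*z) + 0.68*exp(z) + 3.75)^3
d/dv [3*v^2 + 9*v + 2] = 6*v + 9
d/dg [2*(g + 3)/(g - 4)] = -14/(g - 4)^2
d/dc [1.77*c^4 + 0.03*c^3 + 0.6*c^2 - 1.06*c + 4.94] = 7.08*c^3 + 0.09*c^2 + 1.2*c - 1.06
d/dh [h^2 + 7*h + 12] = 2*h + 7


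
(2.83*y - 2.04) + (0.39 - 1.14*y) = 1.69*y - 1.65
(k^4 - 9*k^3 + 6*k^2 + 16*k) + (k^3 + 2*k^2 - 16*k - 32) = k^4 - 8*k^3 + 8*k^2 - 32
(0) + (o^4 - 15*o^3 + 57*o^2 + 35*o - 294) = o^4 - 15*o^3 + 57*o^2 + 35*o - 294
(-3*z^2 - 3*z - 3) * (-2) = 6*z^2 + 6*z + 6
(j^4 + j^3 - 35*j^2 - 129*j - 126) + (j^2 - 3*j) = j^4 + j^3 - 34*j^2 - 132*j - 126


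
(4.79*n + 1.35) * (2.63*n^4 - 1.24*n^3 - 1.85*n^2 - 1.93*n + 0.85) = 12.5977*n^5 - 2.3891*n^4 - 10.5355*n^3 - 11.7422*n^2 + 1.466*n + 1.1475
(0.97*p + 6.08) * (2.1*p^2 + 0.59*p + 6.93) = 2.037*p^3 + 13.3403*p^2 + 10.3093*p + 42.1344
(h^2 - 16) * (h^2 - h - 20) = h^4 - h^3 - 36*h^2 + 16*h + 320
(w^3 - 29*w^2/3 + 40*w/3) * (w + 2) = w^4 - 23*w^3/3 - 6*w^2 + 80*w/3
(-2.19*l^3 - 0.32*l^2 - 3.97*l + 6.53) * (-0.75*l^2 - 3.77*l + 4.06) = 1.6425*l^5 + 8.4963*l^4 - 4.7075*l^3 + 8.7702*l^2 - 40.7363*l + 26.5118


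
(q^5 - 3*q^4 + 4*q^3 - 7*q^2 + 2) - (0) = q^5 - 3*q^4 + 4*q^3 - 7*q^2 + 2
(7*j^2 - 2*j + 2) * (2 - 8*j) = -56*j^3 + 30*j^2 - 20*j + 4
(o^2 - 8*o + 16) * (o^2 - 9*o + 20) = o^4 - 17*o^3 + 108*o^2 - 304*o + 320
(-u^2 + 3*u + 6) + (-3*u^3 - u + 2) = -3*u^3 - u^2 + 2*u + 8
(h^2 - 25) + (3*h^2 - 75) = 4*h^2 - 100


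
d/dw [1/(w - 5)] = -1/(w - 5)^2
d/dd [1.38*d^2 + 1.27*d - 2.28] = 2.76*d + 1.27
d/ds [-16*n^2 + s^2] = 2*s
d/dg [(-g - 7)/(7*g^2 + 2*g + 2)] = (7*g^2 + 98*g + 12)/(49*g^4 + 28*g^3 + 32*g^2 + 8*g + 4)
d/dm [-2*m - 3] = -2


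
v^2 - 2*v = v*(v - 2)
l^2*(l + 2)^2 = l^4 + 4*l^3 + 4*l^2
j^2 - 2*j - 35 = (j - 7)*(j + 5)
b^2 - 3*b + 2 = (b - 2)*(b - 1)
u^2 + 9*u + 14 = (u + 2)*(u + 7)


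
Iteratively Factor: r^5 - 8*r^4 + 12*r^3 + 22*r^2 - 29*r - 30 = (r + 1)*(r^4 - 9*r^3 + 21*r^2 + r - 30) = (r - 2)*(r + 1)*(r^3 - 7*r^2 + 7*r + 15) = (r - 3)*(r - 2)*(r + 1)*(r^2 - 4*r - 5) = (r - 5)*(r - 3)*(r - 2)*(r + 1)*(r + 1)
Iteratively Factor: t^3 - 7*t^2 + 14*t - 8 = (t - 1)*(t^2 - 6*t + 8) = (t - 2)*(t - 1)*(t - 4)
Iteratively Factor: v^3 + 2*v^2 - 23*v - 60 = (v + 4)*(v^2 - 2*v - 15) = (v + 3)*(v + 4)*(v - 5)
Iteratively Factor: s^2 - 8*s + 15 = (s - 3)*(s - 5)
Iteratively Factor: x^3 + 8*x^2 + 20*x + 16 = (x + 2)*(x^2 + 6*x + 8) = (x + 2)^2*(x + 4)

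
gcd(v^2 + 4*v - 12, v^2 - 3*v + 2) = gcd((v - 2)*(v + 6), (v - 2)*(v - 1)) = v - 2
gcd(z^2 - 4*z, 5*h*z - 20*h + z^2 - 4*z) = z - 4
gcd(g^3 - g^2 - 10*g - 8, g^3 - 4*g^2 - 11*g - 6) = g + 1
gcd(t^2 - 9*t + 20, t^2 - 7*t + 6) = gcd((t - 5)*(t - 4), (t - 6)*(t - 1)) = 1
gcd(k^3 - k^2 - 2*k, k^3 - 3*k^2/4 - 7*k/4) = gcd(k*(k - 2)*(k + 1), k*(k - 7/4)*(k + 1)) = k^2 + k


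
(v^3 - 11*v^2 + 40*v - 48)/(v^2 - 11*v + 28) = (v^2 - 7*v + 12)/(v - 7)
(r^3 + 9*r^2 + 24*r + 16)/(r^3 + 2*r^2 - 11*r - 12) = (r + 4)/(r - 3)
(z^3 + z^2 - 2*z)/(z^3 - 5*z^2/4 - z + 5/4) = 4*z*(z + 2)/(4*z^2 - z - 5)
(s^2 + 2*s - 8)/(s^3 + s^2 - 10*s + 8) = 1/(s - 1)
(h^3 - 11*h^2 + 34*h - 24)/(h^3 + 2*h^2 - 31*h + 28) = (h - 6)/(h + 7)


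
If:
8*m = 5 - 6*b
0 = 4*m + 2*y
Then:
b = 2*y/3 + 5/6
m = -y/2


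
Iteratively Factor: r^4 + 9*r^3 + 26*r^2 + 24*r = (r + 4)*(r^3 + 5*r^2 + 6*r) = (r + 3)*(r + 4)*(r^2 + 2*r) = (r + 2)*(r + 3)*(r + 4)*(r)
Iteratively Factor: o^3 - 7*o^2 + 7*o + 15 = (o - 3)*(o^2 - 4*o - 5) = (o - 3)*(o + 1)*(o - 5)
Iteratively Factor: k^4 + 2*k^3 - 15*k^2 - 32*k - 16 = (k + 4)*(k^3 - 2*k^2 - 7*k - 4) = (k + 1)*(k + 4)*(k^2 - 3*k - 4) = (k - 4)*(k + 1)*(k + 4)*(k + 1)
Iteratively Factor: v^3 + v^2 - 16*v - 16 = (v + 4)*(v^2 - 3*v - 4) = (v + 1)*(v + 4)*(v - 4)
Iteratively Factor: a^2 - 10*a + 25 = (a - 5)*(a - 5)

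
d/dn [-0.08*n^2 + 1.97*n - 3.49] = 1.97 - 0.16*n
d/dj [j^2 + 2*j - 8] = 2*j + 2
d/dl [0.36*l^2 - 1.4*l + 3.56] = 0.72*l - 1.4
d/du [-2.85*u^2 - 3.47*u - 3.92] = -5.7*u - 3.47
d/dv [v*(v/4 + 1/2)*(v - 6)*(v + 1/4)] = v^3 - 45*v^2/16 - 13*v/2 - 3/4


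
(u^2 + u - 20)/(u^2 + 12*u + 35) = (u - 4)/(u + 7)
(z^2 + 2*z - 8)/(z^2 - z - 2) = (z + 4)/(z + 1)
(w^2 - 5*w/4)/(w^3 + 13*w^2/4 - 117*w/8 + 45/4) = 2*w/(2*w^2 + 9*w - 18)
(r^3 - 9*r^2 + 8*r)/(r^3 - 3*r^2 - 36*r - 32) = r*(r - 1)/(r^2 + 5*r + 4)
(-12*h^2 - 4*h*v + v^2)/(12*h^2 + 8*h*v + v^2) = (-6*h + v)/(6*h + v)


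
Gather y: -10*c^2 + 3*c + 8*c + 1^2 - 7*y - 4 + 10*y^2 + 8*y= -10*c^2 + 11*c + 10*y^2 + y - 3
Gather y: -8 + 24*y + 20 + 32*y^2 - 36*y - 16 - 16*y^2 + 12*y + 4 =16*y^2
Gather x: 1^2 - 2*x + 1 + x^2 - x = x^2 - 3*x + 2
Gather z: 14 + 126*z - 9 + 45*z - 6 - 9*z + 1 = 162*z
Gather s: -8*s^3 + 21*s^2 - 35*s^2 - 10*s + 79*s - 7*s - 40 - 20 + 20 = -8*s^3 - 14*s^2 + 62*s - 40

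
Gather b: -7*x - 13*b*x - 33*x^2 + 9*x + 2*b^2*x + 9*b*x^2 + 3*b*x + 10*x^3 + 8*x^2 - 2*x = 2*b^2*x + b*(9*x^2 - 10*x) + 10*x^3 - 25*x^2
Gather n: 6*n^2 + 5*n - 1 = 6*n^2 + 5*n - 1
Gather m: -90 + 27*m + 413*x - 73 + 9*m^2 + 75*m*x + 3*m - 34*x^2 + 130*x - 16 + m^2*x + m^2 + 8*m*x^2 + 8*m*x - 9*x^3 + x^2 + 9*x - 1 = m^2*(x + 10) + m*(8*x^2 + 83*x + 30) - 9*x^3 - 33*x^2 + 552*x - 180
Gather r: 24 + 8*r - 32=8*r - 8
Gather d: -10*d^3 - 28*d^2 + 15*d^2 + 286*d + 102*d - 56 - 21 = -10*d^3 - 13*d^2 + 388*d - 77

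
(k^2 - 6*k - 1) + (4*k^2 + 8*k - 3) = 5*k^2 + 2*k - 4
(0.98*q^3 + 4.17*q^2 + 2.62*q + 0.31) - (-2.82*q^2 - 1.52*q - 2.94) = 0.98*q^3 + 6.99*q^2 + 4.14*q + 3.25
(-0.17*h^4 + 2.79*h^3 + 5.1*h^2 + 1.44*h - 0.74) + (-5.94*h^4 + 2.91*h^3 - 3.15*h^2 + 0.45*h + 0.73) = -6.11*h^4 + 5.7*h^3 + 1.95*h^2 + 1.89*h - 0.01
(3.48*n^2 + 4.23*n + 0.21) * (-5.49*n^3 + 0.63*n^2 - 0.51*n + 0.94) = -19.1052*n^5 - 21.0303*n^4 - 0.2628*n^3 + 1.2462*n^2 + 3.8691*n + 0.1974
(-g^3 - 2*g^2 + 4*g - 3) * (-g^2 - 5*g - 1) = g^5 + 7*g^4 + 7*g^3 - 15*g^2 + 11*g + 3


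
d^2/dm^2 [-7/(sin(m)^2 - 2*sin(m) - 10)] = 14*(-2*sin(m)^4 + 3*sin(m)^3 - 19*sin(m)^2 + 4*sin(m) + 14)/(2*sin(m) + cos(m)^2 + 9)^3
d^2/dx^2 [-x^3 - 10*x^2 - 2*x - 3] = -6*x - 20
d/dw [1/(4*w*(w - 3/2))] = (3 - 4*w)/(2*w^2*(4*w^2 - 12*w + 9))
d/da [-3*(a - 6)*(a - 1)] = 21 - 6*a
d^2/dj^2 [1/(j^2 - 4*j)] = 2*(-j*(j - 4) + 4*(j - 2)^2)/(j^3*(j - 4)^3)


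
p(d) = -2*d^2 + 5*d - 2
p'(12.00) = -43.00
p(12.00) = -230.00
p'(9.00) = -31.00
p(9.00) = -119.00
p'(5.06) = -15.24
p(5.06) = -27.91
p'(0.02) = 4.92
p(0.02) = -1.90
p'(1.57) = -1.28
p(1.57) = 0.92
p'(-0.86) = 8.44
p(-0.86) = -7.78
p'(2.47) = -4.88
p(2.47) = -1.85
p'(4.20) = -11.80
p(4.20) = -16.28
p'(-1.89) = 12.56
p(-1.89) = -18.59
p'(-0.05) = 5.20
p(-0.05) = -2.26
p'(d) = 5 - 4*d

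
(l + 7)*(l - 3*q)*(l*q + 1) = l^3*q - 3*l^2*q^2 + 7*l^2*q + l^2 - 21*l*q^2 - 3*l*q + 7*l - 21*q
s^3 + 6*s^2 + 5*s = s*(s + 1)*(s + 5)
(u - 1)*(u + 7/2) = u^2 + 5*u/2 - 7/2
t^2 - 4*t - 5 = (t - 5)*(t + 1)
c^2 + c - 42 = (c - 6)*(c + 7)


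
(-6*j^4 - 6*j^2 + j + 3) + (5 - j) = -6*j^4 - 6*j^2 + 8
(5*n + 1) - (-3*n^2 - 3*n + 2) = 3*n^2 + 8*n - 1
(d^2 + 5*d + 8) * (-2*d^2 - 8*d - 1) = -2*d^4 - 18*d^3 - 57*d^2 - 69*d - 8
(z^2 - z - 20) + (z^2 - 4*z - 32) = 2*z^2 - 5*z - 52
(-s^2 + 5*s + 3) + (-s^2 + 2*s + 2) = -2*s^2 + 7*s + 5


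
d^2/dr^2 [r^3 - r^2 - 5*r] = 6*r - 2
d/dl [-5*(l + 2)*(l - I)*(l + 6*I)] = -15*l^2 - l*(20 + 50*I) - 30 - 50*I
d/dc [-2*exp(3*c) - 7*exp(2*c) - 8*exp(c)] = (-6*exp(2*c) - 14*exp(c) - 8)*exp(c)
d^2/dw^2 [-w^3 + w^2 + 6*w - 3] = 2 - 6*w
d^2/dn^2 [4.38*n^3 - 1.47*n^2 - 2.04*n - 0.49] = 26.28*n - 2.94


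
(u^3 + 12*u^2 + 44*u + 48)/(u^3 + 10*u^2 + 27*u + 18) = (u^2 + 6*u + 8)/(u^2 + 4*u + 3)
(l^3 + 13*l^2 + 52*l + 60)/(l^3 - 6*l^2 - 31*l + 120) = (l^2 + 8*l + 12)/(l^2 - 11*l + 24)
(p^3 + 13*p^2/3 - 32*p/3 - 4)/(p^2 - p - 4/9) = 3*(p^2 + 4*p - 12)/(3*p - 4)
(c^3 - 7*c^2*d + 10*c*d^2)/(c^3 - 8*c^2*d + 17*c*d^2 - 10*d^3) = c/(c - d)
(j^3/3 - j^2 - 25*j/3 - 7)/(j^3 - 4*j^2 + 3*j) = (j^3 - 3*j^2 - 25*j - 21)/(3*j*(j^2 - 4*j + 3))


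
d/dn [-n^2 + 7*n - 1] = 7 - 2*n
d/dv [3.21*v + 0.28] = 3.21000000000000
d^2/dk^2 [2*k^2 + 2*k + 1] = 4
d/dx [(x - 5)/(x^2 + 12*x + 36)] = (16 - x)/(x^3 + 18*x^2 + 108*x + 216)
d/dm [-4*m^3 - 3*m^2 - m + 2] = -12*m^2 - 6*m - 1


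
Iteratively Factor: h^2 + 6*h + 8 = (h + 2)*(h + 4)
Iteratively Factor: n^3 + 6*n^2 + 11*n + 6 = (n + 2)*(n^2 + 4*n + 3) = (n + 2)*(n + 3)*(n + 1)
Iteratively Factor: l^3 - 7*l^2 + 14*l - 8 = (l - 2)*(l^2 - 5*l + 4) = (l - 2)*(l - 1)*(l - 4)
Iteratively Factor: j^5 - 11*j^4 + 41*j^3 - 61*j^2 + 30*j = (j - 1)*(j^4 - 10*j^3 + 31*j^2 - 30*j) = (j - 2)*(j - 1)*(j^3 - 8*j^2 + 15*j) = (j - 5)*(j - 2)*(j - 1)*(j^2 - 3*j) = (j - 5)*(j - 3)*(j - 2)*(j - 1)*(j)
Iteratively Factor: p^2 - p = (p - 1)*(p)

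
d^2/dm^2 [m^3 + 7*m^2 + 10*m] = 6*m + 14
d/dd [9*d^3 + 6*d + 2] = 27*d^2 + 6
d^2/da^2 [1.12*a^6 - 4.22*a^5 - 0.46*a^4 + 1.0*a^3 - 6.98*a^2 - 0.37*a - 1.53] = 33.6*a^4 - 84.4*a^3 - 5.52*a^2 + 6.0*a - 13.96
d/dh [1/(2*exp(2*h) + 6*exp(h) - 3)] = (-4*exp(h) - 6)*exp(h)/(2*exp(2*h) + 6*exp(h) - 3)^2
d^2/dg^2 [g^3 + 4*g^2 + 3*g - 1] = 6*g + 8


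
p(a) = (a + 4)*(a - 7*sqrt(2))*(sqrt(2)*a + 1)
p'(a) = sqrt(2)*(a + 4)*(a - 7*sqrt(2)) + (a + 4)*(sqrt(2)*a + 1) + (a - 7*sqrt(2))*(sqrt(2)*a + 1)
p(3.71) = -298.10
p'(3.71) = -57.99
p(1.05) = -111.05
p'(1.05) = -72.64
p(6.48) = -364.24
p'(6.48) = 21.08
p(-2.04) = 44.11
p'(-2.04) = -14.28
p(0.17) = -50.33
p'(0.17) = -64.27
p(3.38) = -278.10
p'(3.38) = -63.07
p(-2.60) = 46.84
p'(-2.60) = 4.97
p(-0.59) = -5.92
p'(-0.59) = -51.76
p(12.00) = 603.96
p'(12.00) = 372.81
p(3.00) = -253.20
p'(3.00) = -67.77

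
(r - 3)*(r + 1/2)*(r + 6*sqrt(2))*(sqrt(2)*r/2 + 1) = sqrt(2)*r^4/2 - 5*sqrt(2)*r^3/4 + 7*r^3 - 35*r^2/2 + 21*sqrt(2)*r^2/4 - 15*sqrt(2)*r - 21*r/2 - 9*sqrt(2)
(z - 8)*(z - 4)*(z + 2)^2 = z^4 - 8*z^3 - 12*z^2 + 80*z + 128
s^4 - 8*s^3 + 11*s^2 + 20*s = s*(s - 5)*(s - 4)*(s + 1)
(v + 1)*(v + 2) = v^2 + 3*v + 2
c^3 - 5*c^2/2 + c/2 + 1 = (c - 2)*(c - 1)*(c + 1/2)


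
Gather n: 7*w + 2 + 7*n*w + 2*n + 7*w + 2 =n*(7*w + 2) + 14*w + 4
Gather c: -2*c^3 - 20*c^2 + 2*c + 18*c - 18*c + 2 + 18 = -2*c^3 - 20*c^2 + 2*c + 20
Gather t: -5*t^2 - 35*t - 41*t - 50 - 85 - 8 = -5*t^2 - 76*t - 143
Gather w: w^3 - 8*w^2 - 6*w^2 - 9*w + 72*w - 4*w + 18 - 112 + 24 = w^3 - 14*w^2 + 59*w - 70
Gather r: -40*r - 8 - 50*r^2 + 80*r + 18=-50*r^2 + 40*r + 10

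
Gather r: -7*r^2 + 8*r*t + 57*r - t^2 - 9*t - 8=-7*r^2 + r*(8*t + 57) - t^2 - 9*t - 8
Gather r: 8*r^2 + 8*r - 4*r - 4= 8*r^2 + 4*r - 4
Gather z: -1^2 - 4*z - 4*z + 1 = -8*z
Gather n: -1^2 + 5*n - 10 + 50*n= 55*n - 11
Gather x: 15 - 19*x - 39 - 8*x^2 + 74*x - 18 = -8*x^2 + 55*x - 42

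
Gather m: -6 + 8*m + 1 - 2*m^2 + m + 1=-2*m^2 + 9*m - 4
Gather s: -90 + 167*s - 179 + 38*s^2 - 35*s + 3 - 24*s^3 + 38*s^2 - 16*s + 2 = -24*s^3 + 76*s^2 + 116*s - 264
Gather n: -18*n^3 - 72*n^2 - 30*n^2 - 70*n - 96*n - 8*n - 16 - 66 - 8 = -18*n^3 - 102*n^2 - 174*n - 90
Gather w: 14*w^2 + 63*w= 14*w^2 + 63*w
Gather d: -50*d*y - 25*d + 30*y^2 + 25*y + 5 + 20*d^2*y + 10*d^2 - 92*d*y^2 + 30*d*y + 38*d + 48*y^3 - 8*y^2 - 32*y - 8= d^2*(20*y + 10) + d*(-92*y^2 - 20*y + 13) + 48*y^3 + 22*y^2 - 7*y - 3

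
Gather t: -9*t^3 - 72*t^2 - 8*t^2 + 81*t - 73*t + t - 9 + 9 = -9*t^3 - 80*t^2 + 9*t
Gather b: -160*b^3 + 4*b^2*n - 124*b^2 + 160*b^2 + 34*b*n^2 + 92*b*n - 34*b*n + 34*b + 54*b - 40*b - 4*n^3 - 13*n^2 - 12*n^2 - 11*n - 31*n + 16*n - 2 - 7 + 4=-160*b^3 + b^2*(4*n + 36) + b*(34*n^2 + 58*n + 48) - 4*n^3 - 25*n^2 - 26*n - 5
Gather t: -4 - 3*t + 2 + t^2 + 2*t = t^2 - t - 2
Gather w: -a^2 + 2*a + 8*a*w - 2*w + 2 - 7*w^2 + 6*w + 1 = -a^2 + 2*a - 7*w^2 + w*(8*a + 4) + 3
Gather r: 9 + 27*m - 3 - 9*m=18*m + 6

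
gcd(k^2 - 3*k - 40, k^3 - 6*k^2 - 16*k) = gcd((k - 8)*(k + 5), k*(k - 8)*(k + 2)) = k - 8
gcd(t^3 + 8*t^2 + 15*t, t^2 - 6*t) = t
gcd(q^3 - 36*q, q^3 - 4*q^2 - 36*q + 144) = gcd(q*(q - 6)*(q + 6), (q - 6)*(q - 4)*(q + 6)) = q^2 - 36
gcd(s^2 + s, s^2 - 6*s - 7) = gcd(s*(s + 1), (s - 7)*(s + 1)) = s + 1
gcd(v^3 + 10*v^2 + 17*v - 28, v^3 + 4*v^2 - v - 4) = v^2 + 3*v - 4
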